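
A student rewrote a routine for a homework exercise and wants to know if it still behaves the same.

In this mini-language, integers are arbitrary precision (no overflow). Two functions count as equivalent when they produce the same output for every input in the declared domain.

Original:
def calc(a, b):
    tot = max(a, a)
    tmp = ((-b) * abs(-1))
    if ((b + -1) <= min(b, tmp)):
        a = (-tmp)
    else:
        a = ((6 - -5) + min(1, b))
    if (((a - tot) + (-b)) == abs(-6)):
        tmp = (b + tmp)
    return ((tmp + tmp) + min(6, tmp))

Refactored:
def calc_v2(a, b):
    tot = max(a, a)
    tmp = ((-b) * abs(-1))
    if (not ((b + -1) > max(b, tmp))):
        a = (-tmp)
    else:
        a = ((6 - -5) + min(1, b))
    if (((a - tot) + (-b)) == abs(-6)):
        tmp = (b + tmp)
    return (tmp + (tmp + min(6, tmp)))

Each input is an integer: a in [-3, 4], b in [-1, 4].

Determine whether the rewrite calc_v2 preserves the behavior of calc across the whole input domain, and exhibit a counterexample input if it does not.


There is a counterexample at a=2, b=4: 0 on one side, -12 on the other.
calc: tot = 2; tmp = -4; ((b + -1) <= min(b, tmp)) -> false; a = 12; (((a - tot) + (-b)) == abs(-6)) -> true; tmp = 0; return 0
calc_v2: tot = 2; tmp = -4; (not ((b + -1) > max(b, tmp))) -> true; a = 4; (((a - tot) + (-b)) == abs(-6)) -> false; return -12
verdict: not equivalent; witness: a=2, b=4


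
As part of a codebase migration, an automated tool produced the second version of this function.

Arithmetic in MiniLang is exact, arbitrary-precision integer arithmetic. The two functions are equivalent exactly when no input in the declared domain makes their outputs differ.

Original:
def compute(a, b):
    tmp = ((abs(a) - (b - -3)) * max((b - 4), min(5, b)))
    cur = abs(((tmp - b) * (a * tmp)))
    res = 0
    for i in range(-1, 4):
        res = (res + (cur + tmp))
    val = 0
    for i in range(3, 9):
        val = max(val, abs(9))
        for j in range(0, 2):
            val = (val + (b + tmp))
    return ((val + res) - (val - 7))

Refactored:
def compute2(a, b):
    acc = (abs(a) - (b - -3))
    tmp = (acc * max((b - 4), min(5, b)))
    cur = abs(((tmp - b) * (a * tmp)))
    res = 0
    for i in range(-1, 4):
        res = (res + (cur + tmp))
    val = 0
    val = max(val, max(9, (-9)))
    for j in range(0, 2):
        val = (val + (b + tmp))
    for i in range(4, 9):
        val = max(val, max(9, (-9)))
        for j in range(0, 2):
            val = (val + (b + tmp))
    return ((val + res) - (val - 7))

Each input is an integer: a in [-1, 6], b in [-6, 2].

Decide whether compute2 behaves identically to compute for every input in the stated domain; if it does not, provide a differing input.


This is a faithful refactor — arithmetic usage differs; also local variable names differ; also statement counts differ; also constant usage differs; also loop structure differs; also min/max/abs usage differs, but the computed results match everywhere.
As a probe, take a=6, b=-6: compute runs tmp=-54, then cur=15552, then res=0, then (i=-1), then res=15498, then (i=0), then res=30996, then (i=1), then res=46494, then (i=2), then res=61992, then (i=3), then res=77490, then val=0, then (i=3), then val=9, then (j=0), then val=-51, then (j=1), then val=-111, then (i=4), then val=9, then (j=0), then val=-51, then (j=1), then val=-111, then (i=5), then val=9, then (j=0), then val=-51, then (j=1), then val=-111, then (i=6), then val=9, then (j=0), then val=-51, then (j=1), then val=-111, then (i=7), then val=9, then (j=0), then val=-51, then (j=1), then val=-111, then (i=8), then val=9, then (j=0), then val=-51, then (j=1), then val=-111, then returns 77497; compute2 runs acc=9, then tmp=-54, then cur=15552, then res=0, then (i=-1), then res=15498, then (i=0), then res=30996, then (i=1), then res=46494, then (i=2), then res=61992, then (i=3), then res=77490, then val=0, then val=9, then (j=0), then val=-51, then (j=1), then val=-111, then (i=4), then val=9, then (j=0), then val=-51, then (j=1), then val=-111, then (i=5), then val=9, then (j=0), then val=-51, then (j=1), then val=-111, then (i=6), then val=9, then (j=0), then val=-51, then (j=1), then val=-111, then (i=7), then val=9, then (j=0), then val=-51, then (j=1), then val=-111, then (i=8), then val=9, then (j=0), then val=-51, then (j=1), then val=-111, then returns 77497; both end at 77497.
Every one of the 72 inputs gives matching results.
verdict: equivalent


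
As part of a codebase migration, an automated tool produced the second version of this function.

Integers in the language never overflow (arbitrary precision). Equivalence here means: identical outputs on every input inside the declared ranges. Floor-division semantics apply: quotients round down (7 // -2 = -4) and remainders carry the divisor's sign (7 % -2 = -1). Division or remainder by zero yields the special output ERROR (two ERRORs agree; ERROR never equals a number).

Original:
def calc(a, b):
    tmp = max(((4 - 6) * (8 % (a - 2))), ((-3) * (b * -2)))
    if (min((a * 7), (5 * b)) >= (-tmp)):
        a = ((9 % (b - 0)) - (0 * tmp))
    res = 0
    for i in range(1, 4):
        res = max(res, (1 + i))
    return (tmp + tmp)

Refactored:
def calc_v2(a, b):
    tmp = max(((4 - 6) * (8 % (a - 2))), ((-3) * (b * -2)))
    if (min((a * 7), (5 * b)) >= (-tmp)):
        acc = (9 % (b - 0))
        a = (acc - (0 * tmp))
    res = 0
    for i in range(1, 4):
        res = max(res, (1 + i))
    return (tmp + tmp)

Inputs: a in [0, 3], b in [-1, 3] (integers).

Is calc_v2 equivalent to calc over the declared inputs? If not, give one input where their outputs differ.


Side by side, the visible changes include: local variable names differ; and statement counts differ.
As a probe, take a=1, b=-1: calc runs tmp=0, then (min((a * 7), (5 * b)) >= (-tmp)) is false, then res=0, then (i=1), then res=2, then (i=2), then res=3, then (i=3), then res=4, then returns 0; calc_v2 runs tmp=0, then (min((a * 7), (5 * b)) >= (-tmp)) is false, then res=0, then (i=1), then res=2, then (i=2), then res=3, then (i=3), then res=4, then returns 0; both end at 0.
Sweeping the whole domain (20 inputs) finds no disagreement.
verdict: equivalent


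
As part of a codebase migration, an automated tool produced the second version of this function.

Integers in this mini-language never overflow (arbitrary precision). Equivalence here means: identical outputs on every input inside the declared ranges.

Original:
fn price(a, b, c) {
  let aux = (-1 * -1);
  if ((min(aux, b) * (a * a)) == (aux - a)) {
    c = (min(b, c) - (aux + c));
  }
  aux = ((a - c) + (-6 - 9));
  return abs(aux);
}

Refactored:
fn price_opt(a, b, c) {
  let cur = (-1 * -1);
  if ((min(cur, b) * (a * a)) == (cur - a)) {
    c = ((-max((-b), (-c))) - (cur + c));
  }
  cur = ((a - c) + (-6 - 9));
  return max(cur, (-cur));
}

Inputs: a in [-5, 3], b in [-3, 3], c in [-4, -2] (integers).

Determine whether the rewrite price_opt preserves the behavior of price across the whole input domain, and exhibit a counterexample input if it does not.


Comparing the listings, the differences include: local variable names differ, and min/max/abs usage differs.
Tracing a=-5, b=0, c=-4: price: aux = 1; ((min(aux, b) * (a * a)) == (aux - a)) -> false; aux = -16; return 16 | price_opt: cur = 1; ((min(cur, b) * (a * a)) == (cur - a)) -> false; cur = -16; return 16 — matching result 16.
Sweeping the whole domain (189 inputs) finds no disagreement.
verdict: equivalent


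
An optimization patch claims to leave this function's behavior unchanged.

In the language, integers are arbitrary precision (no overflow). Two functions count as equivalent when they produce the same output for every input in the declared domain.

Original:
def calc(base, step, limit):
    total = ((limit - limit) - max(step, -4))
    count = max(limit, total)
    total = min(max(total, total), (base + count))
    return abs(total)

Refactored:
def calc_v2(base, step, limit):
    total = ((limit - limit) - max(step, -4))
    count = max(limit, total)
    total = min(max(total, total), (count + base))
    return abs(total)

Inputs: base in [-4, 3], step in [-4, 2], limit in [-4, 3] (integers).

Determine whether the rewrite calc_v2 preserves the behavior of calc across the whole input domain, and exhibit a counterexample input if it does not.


Changes here: same computation, different form; the full 448-point sweep finds no disagreement.
verdict: equivalent


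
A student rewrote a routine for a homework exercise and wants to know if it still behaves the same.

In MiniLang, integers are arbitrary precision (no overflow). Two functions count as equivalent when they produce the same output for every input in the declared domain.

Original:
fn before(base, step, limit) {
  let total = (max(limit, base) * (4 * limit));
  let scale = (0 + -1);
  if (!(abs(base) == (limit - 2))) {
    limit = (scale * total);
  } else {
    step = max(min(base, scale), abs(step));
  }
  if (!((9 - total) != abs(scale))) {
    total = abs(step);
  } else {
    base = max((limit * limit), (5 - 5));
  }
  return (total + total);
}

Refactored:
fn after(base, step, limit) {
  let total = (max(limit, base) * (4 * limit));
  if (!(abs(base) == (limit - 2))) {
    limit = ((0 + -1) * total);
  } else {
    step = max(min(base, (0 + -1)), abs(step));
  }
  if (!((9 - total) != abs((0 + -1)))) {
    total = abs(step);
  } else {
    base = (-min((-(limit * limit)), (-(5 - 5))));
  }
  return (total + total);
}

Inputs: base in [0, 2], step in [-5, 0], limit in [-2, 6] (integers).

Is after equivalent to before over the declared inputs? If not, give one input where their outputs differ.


Side by side, the visible changes include: statement counts differ, local variable names differ, arithmetic usage differs, min/max/abs usage differs, constant usage differs.
As a probe, take base=2, step=-3, limit=0: before runs total becomes 0; next scale becomes -1; next (!(abs(base) == (limit - 2))) evaluates to true; next limit becomes 0; next (!((9 - total) != abs(scale))) evaluates to false; next base becomes 0; next final value 0; after runs total becomes 0; next (!(abs(base) == (limit - 2))) evaluates to true; next limit becomes 0; next (!((9 - total) != abs((0 + -1)))) evaluates to false; next base becomes 0; next final value 0; both end at 0.
An exhaustive pass over the 162 declared inputs shows identical outputs.
verdict: equivalent


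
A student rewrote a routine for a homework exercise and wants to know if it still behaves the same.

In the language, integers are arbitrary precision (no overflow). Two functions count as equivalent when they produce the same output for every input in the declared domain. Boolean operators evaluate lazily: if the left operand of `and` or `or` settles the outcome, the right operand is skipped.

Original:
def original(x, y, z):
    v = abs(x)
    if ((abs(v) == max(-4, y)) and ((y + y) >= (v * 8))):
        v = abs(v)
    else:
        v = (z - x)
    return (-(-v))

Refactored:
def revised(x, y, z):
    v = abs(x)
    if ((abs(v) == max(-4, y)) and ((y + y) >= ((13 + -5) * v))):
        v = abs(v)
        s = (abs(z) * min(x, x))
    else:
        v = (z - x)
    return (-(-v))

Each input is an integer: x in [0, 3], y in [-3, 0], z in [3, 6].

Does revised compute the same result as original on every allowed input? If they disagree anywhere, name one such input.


The two are interchangeable: min/max/abs usage differs; also constant usage differs; also statement counts differ; also arithmetic usage differs; also local variable names differ, and every declared input agrees.
As a probe, take x=0, y=0, z=4: original runs v=0, then ((abs(v) == max(-4, y)) and ((y + y) >= (v * 8))) is true, then v=0, then returns 0; revised runs v=0, then ((abs(v) == max(-4, y)) and ((y + y) >= ((13 + -5) * v))) is true, then v=0, then s=0, then returns 0; both end at 0.
Across all 64 domain points the two functions coincide.
verdict: equivalent


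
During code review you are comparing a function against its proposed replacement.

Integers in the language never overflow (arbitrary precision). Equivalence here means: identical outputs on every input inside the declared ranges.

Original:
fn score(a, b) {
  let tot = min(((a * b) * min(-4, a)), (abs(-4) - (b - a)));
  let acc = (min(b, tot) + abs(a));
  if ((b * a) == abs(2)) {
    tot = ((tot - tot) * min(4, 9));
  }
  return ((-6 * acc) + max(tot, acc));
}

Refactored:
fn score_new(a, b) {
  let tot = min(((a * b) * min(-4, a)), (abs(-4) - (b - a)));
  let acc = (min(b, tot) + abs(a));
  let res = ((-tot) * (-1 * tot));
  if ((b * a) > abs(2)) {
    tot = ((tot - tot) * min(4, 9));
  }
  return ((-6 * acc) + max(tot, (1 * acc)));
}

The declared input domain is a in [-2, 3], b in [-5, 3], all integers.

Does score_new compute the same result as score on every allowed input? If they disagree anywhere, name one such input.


On input a=-2, b=-5, score returns 190 while score_new returns 228.
verdict: not equivalent; witness: a=-2, b=-5


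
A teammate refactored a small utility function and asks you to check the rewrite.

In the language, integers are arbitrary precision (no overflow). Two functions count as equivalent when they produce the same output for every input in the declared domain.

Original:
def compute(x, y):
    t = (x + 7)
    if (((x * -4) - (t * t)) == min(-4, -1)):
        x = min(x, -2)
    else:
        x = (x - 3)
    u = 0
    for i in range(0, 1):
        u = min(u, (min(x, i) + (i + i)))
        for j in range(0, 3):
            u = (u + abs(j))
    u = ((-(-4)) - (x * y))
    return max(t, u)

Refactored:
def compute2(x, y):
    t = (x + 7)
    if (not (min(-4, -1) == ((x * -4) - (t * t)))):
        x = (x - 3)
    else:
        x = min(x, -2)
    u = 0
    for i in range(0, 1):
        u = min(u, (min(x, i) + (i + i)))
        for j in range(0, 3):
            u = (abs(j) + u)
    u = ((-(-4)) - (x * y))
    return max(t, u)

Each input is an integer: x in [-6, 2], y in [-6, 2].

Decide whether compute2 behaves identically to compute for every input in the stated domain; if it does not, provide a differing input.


Reading the diff, among the changes: boolean connective usage differs.
As a probe, take x=0, y=2: compute runs t=7, then (((x * -4) - (t * t)) == min(-4, -1)) is false, then x=-3, then u=0, then (i=0), then u=-3, then (j=0), then u=-3, then (j=1), then u=-2, then (j=2), then u=0, then u=10, then returns 10; compute2 runs t=7, then (not (min(-4, -1) == ((x * -4) - (t * t)))) is true, then x=-3, then u=0, then (i=0), then u=-3, then (j=0), then u=-3, then (j=1), then u=-2, then (j=2), then u=0, then u=10, then returns 10; both end at 10.
Sweeping the whole domain (81 inputs) finds no disagreement.
verdict: equivalent


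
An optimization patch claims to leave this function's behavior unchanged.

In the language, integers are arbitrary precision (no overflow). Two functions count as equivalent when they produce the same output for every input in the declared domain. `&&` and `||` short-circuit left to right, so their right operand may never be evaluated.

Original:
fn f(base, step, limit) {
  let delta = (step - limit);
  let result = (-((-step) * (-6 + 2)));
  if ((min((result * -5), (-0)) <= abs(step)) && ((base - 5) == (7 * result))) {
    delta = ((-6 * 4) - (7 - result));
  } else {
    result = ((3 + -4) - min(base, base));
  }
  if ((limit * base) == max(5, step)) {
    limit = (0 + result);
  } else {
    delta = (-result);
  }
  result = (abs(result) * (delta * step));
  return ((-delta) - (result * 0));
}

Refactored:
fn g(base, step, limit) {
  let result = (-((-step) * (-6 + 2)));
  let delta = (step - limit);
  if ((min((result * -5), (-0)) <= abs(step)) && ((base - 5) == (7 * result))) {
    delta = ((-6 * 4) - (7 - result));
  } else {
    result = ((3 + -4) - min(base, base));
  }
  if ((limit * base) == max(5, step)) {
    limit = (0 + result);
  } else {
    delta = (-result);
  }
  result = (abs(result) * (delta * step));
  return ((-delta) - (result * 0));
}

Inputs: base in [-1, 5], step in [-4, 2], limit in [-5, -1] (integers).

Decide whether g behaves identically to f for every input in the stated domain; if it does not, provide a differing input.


Equivalent — the differences include same computation, different form, yet no declared input distinguishes the two.
Tracing base=1, step=0, limit=-3: f: delta becomes 3; next result becomes 0; next ((min((result * -5), (-0)) <= abs(step)) && ((base - 5) == (7 * result))) evaluates to false; next result becomes -2; next ((limit * base) == max(5, step)) evaluates to false; next delta becomes 2; next result becomes 0; next final value -2 | g: result becomes 0; next delta becomes 3; next ((min((result * -5), (-0)) <= abs(step)) && ((base - 5) == (7 * result))) evaluates to false; next result becomes -2; next ((limit * base) == max(5, step)) evaluates to false; next delta becomes 2; next result becomes 0; next final value -2 — matching result -2.
Across all 245 domain points the two functions coincide.
verdict: equivalent


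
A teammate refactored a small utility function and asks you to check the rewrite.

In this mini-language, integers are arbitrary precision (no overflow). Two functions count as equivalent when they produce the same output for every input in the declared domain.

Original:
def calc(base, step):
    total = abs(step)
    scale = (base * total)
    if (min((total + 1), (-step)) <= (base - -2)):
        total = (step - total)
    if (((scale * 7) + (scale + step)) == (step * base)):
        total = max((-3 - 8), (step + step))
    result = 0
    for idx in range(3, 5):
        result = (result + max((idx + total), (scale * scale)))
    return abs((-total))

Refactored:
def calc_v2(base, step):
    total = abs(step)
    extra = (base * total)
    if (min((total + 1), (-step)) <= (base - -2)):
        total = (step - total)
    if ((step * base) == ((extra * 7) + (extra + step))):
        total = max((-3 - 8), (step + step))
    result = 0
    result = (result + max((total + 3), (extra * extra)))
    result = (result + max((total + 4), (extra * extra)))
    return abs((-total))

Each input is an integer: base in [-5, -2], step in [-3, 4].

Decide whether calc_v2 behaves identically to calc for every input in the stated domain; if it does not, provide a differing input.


Side by side, the visible changes include: constant usage differs; and local variable names differ; and min/max/abs usage differs; and loop structure differs; and arithmetic usage differs.
Tracing base=-5, step=2: calc: total = 2; scale = -10; (min((total + 1), (-step)) <= (base - -2)) -> false; (((scale * 7) + (scale + step)) == (step * base)) -> false; result = 0; [idx=3]; result = 100; [idx=4]; result = 200; return 2 | calc_v2: total = 2; extra = -10; (min((total + 1), (-step)) <= (base - -2)) -> false; ((step * base) == ((extra * 7) + (extra + step))) -> false; result = 0; result = 100; result = 200; return 2 — matching result 2.
Sweeping the whole domain (32 inputs) finds no disagreement.
verdict: equivalent


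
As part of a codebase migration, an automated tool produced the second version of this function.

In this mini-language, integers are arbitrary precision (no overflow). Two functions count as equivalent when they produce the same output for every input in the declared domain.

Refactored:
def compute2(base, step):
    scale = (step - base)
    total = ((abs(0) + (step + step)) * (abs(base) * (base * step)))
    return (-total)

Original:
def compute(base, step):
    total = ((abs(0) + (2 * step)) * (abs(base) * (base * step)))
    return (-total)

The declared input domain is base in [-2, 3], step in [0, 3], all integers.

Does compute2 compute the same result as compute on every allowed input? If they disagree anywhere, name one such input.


The diff adds an assignment to `scale` whose value nothing reads, which nothing downstream consumes; all 24 inputs agree.
verdict: equivalent


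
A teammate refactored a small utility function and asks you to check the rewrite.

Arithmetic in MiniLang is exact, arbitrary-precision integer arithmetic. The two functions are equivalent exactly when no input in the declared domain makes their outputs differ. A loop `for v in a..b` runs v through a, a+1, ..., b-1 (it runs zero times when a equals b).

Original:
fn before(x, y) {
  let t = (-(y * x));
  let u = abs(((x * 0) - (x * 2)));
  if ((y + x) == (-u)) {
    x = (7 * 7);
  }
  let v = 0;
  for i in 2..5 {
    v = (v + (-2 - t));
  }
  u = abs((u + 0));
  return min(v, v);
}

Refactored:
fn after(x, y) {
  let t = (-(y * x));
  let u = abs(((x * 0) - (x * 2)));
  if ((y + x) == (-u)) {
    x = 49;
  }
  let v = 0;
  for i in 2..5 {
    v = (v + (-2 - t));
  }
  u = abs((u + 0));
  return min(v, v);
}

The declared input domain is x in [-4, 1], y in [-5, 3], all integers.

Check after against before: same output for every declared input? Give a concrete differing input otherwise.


Side by side, the visible changes include: arithmetic usage differs; and constant usage differs.
One worked example (x=-2, y=-5) — before: t=-10, then u=4, then ((y + x) == (-u)) is false, then v=0, then (i=2), then v=8, then (i=3), then v=16, then (i=4), then v=24, then u=4, then returns 24; after: t=-10, then u=4, then ((y + x) == (-u)) is false, then v=0, then (i=2), then v=8, then (i=3), then v=16, then (i=4), then v=24, then u=4, then returns 24; agreement on 24.
Across all 54 domain points the two functions coincide.
verdict: equivalent


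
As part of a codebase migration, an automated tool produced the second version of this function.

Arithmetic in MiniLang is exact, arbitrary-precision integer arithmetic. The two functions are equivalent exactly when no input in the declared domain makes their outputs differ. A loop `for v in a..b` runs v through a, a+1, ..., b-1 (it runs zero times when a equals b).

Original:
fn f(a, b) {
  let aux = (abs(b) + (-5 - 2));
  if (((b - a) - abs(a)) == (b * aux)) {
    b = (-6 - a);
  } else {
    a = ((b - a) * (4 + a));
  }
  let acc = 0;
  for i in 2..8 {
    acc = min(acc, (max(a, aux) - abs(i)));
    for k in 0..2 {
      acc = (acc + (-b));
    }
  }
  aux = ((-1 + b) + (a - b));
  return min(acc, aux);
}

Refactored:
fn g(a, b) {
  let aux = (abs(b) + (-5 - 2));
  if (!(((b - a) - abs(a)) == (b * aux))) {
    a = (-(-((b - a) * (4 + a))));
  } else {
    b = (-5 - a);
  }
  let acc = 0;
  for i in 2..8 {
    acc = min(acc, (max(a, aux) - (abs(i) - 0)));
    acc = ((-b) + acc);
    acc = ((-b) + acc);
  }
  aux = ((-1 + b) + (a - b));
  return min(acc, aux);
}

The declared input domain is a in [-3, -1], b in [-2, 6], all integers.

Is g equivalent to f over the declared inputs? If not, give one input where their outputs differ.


Try a=-3, b=0.
f: aux = -7; (((b - a) - abs(a)) == (b * aux)) -> true; b = -3; acc = 0; [i=2]; acc = -5; [k=0]; acc = -2; [k=1]; acc = 1; [i=3]; acc = -6; [k=0]; acc = -3; [k=1]; acc = 0; [i=4]; acc = -7; [k=0]; acc = -4; [k=1]; acc = -1; [i=5]; acc = -8; [k=0]; acc = -5; [k=1]; acc = -2; [i=6]; acc = -9; [k=0]; acc = -6; [k=1]; acc = -3; [i=7]; acc = -10; [k=0]; acc = -7; [k=1]; acc = -4; aux = -4; return -4
g: aux = -7; (!(((b - a) - abs(a)) == (b * aux))) -> false; b = -2; acc = 0; [i=2]; acc = -5; acc = -3; acc = -1; [i=3]; acc = -6; acc = -4; acc = -2; [i=4]; acc = -7; acc = -5; acc = -3; [i=5]; acc = -8; acc = -6; acc = -4; [i=6]; acc = -9; acc = -7; acc = -5; [i=7]; acc = -10; acc = -8; acc = -6; aux = -4; return -6
-4 against -6: the behavior changed.
verdict: not equivalent; witness: a=-3, b=0


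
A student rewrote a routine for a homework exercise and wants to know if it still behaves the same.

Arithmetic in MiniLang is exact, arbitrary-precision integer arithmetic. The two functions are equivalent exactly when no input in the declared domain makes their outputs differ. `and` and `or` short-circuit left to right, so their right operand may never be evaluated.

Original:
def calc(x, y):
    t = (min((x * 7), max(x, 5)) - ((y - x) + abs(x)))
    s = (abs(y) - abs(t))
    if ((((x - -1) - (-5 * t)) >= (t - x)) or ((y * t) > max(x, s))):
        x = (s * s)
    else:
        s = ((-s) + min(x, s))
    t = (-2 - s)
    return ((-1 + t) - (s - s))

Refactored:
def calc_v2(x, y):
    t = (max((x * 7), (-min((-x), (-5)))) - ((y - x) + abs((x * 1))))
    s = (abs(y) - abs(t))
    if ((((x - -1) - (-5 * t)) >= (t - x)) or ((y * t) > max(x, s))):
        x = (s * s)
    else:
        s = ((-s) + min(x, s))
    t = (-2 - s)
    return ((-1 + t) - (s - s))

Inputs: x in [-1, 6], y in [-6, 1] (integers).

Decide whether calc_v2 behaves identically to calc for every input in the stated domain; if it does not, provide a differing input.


There is a counterexample at x=-1, y=-6: -6 on one side, 0 on the other.
calc: t = -3; s = 3; ((((x - -1) - (-5 * t)) >= (t - x)) or ((y * t) > max(x, s))) -> true; x = 9; t = -5; return -6
calc_v2: t = 9; s = -3; ((((x - -1) - (-5 * t)) >= (t - x)) or ((y * t) > max(x, s))) -> true; x = 9; t = 1; return 0
verdict: not equivalent; witness: x=-1, y=-6


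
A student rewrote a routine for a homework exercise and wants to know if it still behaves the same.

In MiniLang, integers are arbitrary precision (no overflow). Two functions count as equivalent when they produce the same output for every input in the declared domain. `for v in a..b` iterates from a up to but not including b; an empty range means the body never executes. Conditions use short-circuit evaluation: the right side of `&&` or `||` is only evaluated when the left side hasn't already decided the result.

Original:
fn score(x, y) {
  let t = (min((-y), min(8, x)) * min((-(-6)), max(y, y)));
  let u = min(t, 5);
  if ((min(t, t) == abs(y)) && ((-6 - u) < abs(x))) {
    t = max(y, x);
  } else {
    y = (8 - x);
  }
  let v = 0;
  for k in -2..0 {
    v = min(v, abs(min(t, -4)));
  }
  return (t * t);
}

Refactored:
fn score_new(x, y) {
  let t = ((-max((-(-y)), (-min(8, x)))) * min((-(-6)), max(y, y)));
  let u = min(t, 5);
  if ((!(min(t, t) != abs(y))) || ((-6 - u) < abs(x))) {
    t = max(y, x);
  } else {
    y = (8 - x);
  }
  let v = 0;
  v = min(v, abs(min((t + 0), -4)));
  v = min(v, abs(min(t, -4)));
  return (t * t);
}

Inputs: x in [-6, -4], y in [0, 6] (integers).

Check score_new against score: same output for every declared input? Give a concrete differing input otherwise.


Consider the input x=-6, y=1.
score: t := -6 | u := -6 | ((min(t, t) == abs(y)) && ((-6 - u) < abs(x))): false | y := 14 | v := 0 | iter k=-2: | v := 0 | iter k=-1: | v := 0 | result 36
score_new: t := -6 | u := -6 | ((!(min(t, t) != abs(y))) || ((-6 - u) < abs(x))): true | t := 1 | v := 0 | v := 0 | v := 0 | result 1
36 != 1, so the rewrite changes behavior.
verdict: not equivalent; witness: x=-6, y=1


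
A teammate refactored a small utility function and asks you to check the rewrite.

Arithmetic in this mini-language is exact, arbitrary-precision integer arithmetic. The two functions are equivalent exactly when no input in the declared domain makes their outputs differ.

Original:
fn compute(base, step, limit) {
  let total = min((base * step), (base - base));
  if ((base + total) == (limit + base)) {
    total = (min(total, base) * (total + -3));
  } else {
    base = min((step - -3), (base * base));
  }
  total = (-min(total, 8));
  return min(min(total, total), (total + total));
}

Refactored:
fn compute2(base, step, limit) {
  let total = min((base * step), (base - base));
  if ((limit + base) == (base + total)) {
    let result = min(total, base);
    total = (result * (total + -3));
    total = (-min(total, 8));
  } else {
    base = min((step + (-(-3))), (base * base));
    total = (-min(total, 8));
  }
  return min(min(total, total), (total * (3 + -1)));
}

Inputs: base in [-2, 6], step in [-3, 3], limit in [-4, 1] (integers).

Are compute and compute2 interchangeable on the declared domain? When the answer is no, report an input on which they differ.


Behavior is preserved: although min/max/abs usage differs; arithmetic usage differs; local variable names differ; statement counts differ; constant usage differs, the outputs never diverge.
As a probe, take base=2, step=3, limit=-4: compute runs total becomes 0; next ((base + total) == (limit + base)) evaluates to false; next base becomes 4; next total becomes 0; next final value 0; compute2 runs total becomes 0; next ((limit + base) == (base + total)) evaluates to false; next base becomes 4; next total becomes 0; next final value 0; both end at 0.
An exhaustive pass over the 378 declared inputs shows identical outputs.
verdict: equivalent


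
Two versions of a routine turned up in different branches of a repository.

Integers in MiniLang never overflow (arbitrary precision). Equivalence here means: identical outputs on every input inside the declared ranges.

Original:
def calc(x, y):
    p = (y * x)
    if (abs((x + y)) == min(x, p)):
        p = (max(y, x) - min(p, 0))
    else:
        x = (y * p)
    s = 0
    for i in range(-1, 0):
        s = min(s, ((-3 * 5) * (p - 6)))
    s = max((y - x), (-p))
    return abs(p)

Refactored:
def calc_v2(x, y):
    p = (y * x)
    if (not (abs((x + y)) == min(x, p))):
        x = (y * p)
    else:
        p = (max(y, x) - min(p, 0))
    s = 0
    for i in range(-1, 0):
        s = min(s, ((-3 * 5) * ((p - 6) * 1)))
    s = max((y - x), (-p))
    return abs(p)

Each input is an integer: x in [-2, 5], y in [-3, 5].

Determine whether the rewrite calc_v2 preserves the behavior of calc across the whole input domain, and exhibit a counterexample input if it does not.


Side by side, the visible changes include: arithmetic usage differs, plus constant usage differs, plus boolean connective usage differs.
Tracing x=1, y=2: calc: p := 2 | (abs((x + y)) == min(x, p)): false | x := 4 | s := 0 | iter i=-1: | s := 0 | s := -2 | result 2 | calc_v2: p := 2 | (not (abs((x + y)) == min(x, p))): true | x := 4 | s := 0 | iter i=-1: | s := 0 | s := -2 | result 2 — matching result 2.
Checked all 72 inputs in the declared domain: the outputs agree on every one.
verdict: equivalent


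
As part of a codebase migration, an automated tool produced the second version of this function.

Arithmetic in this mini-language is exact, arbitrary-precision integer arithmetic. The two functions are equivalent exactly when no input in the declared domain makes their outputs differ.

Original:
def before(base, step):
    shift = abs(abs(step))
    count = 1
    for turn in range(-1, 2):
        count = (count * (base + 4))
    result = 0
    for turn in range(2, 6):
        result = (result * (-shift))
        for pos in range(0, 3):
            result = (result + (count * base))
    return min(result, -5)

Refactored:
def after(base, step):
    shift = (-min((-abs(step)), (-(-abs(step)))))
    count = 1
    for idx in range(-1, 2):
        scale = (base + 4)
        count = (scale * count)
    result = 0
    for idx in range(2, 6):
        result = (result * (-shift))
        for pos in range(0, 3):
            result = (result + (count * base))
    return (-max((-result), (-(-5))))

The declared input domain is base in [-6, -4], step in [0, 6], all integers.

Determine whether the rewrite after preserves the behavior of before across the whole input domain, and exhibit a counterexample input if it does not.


Although min/max/abs usage differs, plus statement counts differ, plus local variable names differ, 21/21 inputs agree.
verdict: equivalent


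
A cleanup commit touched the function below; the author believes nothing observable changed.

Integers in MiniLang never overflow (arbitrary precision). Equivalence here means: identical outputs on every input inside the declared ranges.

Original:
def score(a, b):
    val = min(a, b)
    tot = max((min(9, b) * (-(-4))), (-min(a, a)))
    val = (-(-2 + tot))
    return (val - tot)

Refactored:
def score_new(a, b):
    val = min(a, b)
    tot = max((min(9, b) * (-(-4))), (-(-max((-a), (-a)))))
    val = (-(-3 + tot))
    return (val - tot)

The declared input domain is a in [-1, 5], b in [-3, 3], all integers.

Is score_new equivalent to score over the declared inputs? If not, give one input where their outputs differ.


Take a=-1, b=-3.
score: val = -3; tot = 1; val = 1; return 0
score_new: val = -3; tot = 1; val = 2; return 1
0 != 1, so the rewrite changes behavior.
verdict: not equivalent; witness: a=-1, b=-3


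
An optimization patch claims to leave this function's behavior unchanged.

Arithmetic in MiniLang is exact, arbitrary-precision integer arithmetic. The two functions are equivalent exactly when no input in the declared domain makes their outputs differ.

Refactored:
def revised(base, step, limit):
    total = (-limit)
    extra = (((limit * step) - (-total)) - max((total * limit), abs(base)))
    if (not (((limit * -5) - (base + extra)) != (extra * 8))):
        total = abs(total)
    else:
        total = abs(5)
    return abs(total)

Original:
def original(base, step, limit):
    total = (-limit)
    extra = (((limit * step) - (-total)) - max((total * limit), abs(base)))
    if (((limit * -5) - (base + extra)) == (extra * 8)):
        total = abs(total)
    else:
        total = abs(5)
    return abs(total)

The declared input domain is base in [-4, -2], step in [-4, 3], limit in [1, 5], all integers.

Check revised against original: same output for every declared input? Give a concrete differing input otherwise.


Comparing the listings, the differences include: comparison usage differs; and boolean connective usage differs.
One worked example (base=-4, step=-3, limit=5) — original: total = -5; extra = -24; (((limit * -5) - (base + extra)) == (extra * 8)) -> false; total = 5; return 5; revised: total = -5; extra = -24; (not (((limit * -5) - (base + extra)) != (extra * 8))) -> false; total = 5; return 5; agreement on 5.
Checked all 120 inputs in the declared domain: the outputs agree on every one.
verdict: equivalent


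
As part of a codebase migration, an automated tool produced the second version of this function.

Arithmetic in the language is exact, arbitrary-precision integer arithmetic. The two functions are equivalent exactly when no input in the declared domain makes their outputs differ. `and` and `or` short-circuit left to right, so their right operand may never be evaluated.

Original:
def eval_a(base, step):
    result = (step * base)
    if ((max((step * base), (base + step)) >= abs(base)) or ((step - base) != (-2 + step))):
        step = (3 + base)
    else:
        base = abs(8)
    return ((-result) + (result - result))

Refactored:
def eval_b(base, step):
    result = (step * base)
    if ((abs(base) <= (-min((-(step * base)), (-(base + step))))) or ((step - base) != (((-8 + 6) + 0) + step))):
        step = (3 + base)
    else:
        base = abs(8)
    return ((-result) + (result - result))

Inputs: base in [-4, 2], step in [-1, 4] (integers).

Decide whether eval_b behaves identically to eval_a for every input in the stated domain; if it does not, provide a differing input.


Reading the diff, among the changes: min/max/abs usage differs; and constant usage differs; and arithmetic usage differs; and comparison usage differs.
As a probe, take base=-2, step=4: eval_a runs result becomes -8; next ((max((step * base), (base + step)) >= abs(base)) or ((step - base) != (-2 + step))) evaluates to true; next step becomes 1; next final value 8; eval_b runs result becomes -8; next ((abs(base) <= (-min((-(step * base)), (-(base + step))))) or ((step - base) != (((-8 + 6) + 0) + step))) evaluates to true; next step becomes 1; next final value 8; both end at 8.
Checked all 42 inputs in the declared domain: the outputs agree on every one.
verdict: equivalent


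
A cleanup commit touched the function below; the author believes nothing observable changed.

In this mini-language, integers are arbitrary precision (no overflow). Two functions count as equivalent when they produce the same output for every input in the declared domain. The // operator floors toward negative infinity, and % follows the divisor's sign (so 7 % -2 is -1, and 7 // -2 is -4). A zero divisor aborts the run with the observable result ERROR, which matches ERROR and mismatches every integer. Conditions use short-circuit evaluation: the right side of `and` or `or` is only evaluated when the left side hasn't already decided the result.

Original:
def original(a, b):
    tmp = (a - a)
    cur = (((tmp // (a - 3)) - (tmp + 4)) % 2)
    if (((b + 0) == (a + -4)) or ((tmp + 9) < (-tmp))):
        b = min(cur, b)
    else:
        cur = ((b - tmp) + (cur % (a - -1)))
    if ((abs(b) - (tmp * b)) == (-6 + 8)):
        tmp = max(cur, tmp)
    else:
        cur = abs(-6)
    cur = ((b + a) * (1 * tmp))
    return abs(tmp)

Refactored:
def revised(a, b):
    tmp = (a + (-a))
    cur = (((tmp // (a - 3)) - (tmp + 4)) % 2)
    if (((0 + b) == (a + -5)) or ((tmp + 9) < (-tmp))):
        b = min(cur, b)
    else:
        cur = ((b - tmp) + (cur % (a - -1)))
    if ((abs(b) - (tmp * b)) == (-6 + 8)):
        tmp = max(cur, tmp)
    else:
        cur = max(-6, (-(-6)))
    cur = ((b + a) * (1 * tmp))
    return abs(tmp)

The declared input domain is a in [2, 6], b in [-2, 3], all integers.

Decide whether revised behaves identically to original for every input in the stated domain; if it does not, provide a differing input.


Consider the input a=6, b=2.
original: tmp becomes 0; next cur becomes 0; next (((b + 0) == (a + -4)) or ((tmp + 9) < (-tmp))) evaluates to true; next b becomes 0; next ((abs(b) - (tmp * b)) == (-6 + 8)) evaluates to false; next cur becomes 6; next cur becomes 0; next final value 0
revised: tmp becomes 0; next cur becomes 0; next (((0 + b) == (a + -5)) or ((tmp + 9) < (-tmp))) evaluates to false; next cur becomes 2; next ((abs(b) - (tmp * b)) == (-6 + 8)) evaluates to true; next tmp becomes 2; next cur becomes 16; next final value 2
0 and 2 differ, so these are not the same function on this domain.
verdict: not equivalent; witness: a=6, b=2


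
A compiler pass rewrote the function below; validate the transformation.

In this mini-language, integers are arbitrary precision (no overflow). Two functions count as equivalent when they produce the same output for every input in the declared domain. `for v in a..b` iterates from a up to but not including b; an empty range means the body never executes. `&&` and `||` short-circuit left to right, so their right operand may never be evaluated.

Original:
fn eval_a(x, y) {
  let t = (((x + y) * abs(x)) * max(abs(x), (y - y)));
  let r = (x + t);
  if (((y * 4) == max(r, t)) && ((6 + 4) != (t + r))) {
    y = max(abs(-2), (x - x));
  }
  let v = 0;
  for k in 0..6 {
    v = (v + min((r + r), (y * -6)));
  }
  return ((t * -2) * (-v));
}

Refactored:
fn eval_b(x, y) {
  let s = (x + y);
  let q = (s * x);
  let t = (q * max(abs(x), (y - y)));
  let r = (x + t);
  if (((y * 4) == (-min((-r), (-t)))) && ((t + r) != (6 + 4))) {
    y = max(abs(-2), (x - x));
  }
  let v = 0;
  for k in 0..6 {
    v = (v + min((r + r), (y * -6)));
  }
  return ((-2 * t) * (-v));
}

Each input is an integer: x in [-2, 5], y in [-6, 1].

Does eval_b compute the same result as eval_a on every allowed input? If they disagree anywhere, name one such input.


Take x=-2, y=-6.
eval_a: t becomes -32; next r becomes -34; next (((y * 4) == max(r, t)) && ((6 + 4) != (t + r))) evaluates to false; next v becomes 0; next at k=0:; next v becomes -68; next at k=1:; next v becomes -136; next at k=2:; next v becomes -204; next at k=3:; next v becomes -272; next at k=4:; next v becomes -340; next at k=5:; next v becomes -408; next final value 26112
eval_b: s becomes -8; next q becomes 16; next t becomes 32; next r becomes 30; next (((y * 4) == (-min((-r), (-t)))) && ((t + r) != (6 + 4))) evaluates to false; next v becomes 0; next at k=0:; next v becomes 36; next at k=1:; next v becomes 72; next at k=2:; next v becomes 108; next at k=3:; next v becomes 144; next at k=4:; next v becomes 180; next at k=5:; next v becomes 216; next final value 13824
26112 != 13824, so the rewrite changes behavior.
verdict: not equivalent; witness: x=-2, y=-6


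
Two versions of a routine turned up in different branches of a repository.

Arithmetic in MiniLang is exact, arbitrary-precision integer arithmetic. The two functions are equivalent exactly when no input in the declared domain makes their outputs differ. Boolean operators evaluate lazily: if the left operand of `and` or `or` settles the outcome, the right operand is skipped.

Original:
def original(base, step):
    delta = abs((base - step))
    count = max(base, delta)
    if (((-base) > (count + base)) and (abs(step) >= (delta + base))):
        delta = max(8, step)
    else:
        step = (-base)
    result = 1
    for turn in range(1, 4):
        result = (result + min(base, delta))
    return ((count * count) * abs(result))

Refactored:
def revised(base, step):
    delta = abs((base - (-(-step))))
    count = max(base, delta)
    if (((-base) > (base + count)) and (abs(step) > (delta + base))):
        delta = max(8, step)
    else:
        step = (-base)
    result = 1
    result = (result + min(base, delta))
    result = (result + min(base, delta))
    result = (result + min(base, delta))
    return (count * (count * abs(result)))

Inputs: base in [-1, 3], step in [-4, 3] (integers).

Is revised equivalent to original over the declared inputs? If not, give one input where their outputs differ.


Equivalent. The one real change (`(abs(step) >= (delta + base))` became `(abs(step) > (delta + base))`) has no effect anywhere in the declared ranges.
An exhaustive pass over the 40 declared inputs shows identical outputs.
As a probe, take base=3, step=-2: original runs delta becomes 5; next count becomes 5; next (((-base) > (count + base)) and (abs(step) >= (delta + base))) evaluates to false; next step becomes -3; next result becomes 1; next at turn=1:; next result becomes 4; next at turn=2:; next result becomes 7; next at turn=3:; next result becomes 10; next final value 250; revised runs delta becomes 5; next count becomes 5; next (((-base) > (base + count)) and (abs(step) > (delta + base))) evaluates to false; next step becomes -3; next result becomes 1; next result becomes 4; next result becomes 7; next result becomes 10; next final value 250; both end at 250.
verdict: equivalent
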